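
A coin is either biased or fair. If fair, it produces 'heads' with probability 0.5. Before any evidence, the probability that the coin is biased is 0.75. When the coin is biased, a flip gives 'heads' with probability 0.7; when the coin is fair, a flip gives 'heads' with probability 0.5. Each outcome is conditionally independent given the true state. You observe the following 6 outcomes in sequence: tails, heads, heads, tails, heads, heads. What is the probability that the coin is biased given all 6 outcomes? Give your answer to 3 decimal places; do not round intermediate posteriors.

0.806

Apply Bayes' rule sequentially, carrying P(biased) forward.
After 'tails': P(biased) = 0.3·0.7500 / (0.3·0.7500 + 0.5·0.2500) ≈ 0.6429
After 'heads': P(biased) = 0.7·0.6429 / (0.7·0.6429 + 0.5·0.3571) ≈ 0.7159
After 'heads': P(biased) = 0.7·0.7159 / (0.7·0.7159 + 0.5·0.2841) ≈ 0.7792
After 'tails': P(biased) = 0.3·0.7792 / (0.3·0.7792 + 0.5·0.2208) ≈ 0.6792
After 'heads': P(biased) = 0.7·0.6792 / (0.7·0.6792 + 0.5·0.3208) ≈ 0.7477
After 'heads': P(biased) = 0.7·0.7477 / (0.7·0.7477 + 0.5·0.2523) ≈ 0.8058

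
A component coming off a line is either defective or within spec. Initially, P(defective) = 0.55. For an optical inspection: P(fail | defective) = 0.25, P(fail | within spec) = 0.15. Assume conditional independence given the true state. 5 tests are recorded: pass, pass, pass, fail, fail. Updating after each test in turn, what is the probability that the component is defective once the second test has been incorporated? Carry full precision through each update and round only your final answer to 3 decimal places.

After 'pass': P(defective) = 0.75·0.5500 / (0.75·0.5500 + 0.85·0.4500) ≈ 0.5189
After 'pass': P(defective) = 0.75·0.5189 / (0.75·0.5189 + 0.85·0.4811) ≈ 0.4876

0.488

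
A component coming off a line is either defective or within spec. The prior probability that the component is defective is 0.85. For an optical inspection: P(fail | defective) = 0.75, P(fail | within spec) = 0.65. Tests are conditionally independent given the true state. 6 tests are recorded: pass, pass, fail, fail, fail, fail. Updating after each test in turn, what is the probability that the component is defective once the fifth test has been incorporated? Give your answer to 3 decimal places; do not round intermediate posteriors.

Each posterior becomes the prior for the next update.
After 'pass': P(defective) = 0.25·0.8500 / (0.25·0.8500 + 0.35·0.1500) ≈ 0.8019
After 'pass': P(defective) = 0.25·0.8019 / (0.25·0.8019 + 0.35·0.1981) ≈ 0.7430
After 'fail': P(defective) = 0.75·0.7430 / (0.75·0.7430 + 0.65·0.2570) ≈ 0.7694
After 'fail': P(defective) = 0.75·0.7694 / (0.75·0.7694 + 0.65·0.2306) ≈ 0.7938
After 'fail': P(defective) = 0.75·0.7938 / (0.75·0.7938 + 0.65·0.2062) ≈ 0.8162

0.816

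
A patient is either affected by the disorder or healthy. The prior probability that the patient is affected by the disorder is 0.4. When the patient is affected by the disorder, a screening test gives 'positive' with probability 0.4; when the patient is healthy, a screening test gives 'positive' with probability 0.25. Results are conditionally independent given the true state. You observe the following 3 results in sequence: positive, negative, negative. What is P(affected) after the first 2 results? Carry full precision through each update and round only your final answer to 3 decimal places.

0.460

After 'positive': P(affected) = 0.4·0.4000 / (0.4·0.4000 + 0.25·0.6000) ≈ 0.5161
After 'negative': P(affected) = 0.6·0.5161 / (0.6·0.5161 + 0.75·0.4839) ≈ 0.4604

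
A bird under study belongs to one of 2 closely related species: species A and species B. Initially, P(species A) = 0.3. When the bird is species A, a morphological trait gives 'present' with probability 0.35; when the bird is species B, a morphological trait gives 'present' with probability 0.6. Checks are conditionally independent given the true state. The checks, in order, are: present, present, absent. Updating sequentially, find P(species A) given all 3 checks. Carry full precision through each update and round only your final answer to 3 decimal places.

0.192

After 'present': P(species A) = 0.35·0.3000 / (0.35·0.3000 + 0.6·0.7000) ≈ 0.2000
After 'present': P(species A) = 0.35·0.2000 / (0.35·0.2000 + 0.6·0.8000) ≈ 0.1273
After 'absent': P(species A) = 0.65·0.1273 / (0.65·0.1273 + 0.4·0.8727) ≈ 0.1916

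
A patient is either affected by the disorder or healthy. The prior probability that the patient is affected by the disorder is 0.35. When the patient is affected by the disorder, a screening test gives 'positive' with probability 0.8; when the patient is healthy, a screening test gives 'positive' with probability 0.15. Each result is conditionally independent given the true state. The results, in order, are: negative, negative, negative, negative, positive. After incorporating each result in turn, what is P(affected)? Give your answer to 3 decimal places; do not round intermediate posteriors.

After 'negative': P(affected) = 0.2·0.3500 / (0.2·0.3500 + 0.85·0.6500) ≈ 0.1124
After 'negative': P(affected) = 0.2·0.1124 / (0.2·0.1124 + 0.85·0.8876) ≈ 0.0289
After 'negative': P(affected) = 0.2·0.0289 / (0.2·0.0289 + 0.85·0.9711) ≈ 0.0070
After 'negative': P(affected) = 0.2·0.0070 / (0.2·0.0070 + 0.85·0.9930) ≈ 0.0016
After 'positive': P(affected) = 0.8·0.0016 / (0.8·0.0016 + 0.15·0.9984) ≈ 0.0087

0.009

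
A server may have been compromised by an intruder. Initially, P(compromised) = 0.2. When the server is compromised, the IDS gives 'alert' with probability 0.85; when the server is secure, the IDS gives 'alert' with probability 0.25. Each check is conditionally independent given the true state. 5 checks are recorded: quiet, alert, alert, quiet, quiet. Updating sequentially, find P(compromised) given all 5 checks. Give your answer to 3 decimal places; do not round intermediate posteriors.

0.023

After 'quiet': P(compromised) = 0.15·0.2000 / (0.15·0.2000 + 0.75·0.8000) ≈ 0.0476
After 'alert': P(compromised) = 0.85·0.0476 / (0.85·0.0476 + 0.25·0.9524) ≈ 0.1453
After 'alert': P(compromised) = 0.85·0.1453 / (0.85·0.1453 + 0.25·0.8547) ≈ 0.3663
After 'quiet': P(compromised) = 0.15·0.3663 / (0.15·0.3663 + 0.75·0.6337) ≈ 0.1036
After 'quiet': P(compromised) = 0.15·0.1036 / (0.15·0.1036 + 0.75·0.8964) ≈ 0.0226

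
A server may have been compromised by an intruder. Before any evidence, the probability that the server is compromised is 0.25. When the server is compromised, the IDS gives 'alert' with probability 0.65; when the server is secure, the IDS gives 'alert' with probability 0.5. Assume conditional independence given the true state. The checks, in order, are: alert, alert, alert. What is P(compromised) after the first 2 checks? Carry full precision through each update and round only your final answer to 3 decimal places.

0.360

After 'alert': P(compromised) = 0.65·0.2500 / (0.65·0.2500 + 0.5·0.7500) ≈ 0.3023
After 'alert': P(compromised) = 0.65·0.3023 / (0.65·0.3023 + 0.5·0.6977) ≈ 0.3603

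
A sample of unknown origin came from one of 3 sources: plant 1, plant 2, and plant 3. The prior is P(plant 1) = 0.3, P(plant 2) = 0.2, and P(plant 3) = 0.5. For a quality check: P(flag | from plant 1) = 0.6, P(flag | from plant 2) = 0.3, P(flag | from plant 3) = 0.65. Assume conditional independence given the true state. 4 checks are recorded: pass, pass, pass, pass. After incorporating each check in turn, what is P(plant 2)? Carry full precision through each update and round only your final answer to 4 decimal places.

0.7598

Each posterior becomes the prior for the next update.
After 'pass': normaliser = 0.4·0.3000 + 0.7·0.2000 + 0.35·0.5000; P(plant 1) ≈ 0.2759, P(plant 2) ≈ 0.3218, P(plant 3) ≈ 0.4023
After 'pass': normaliser = 0.4·0.2759 + 0.7·0.3218 + 0.35·0.4023; P(plant 1) ≈ 0.2316, P(plant 2) ≈ 0.4729, P(plant 3) ≈ 0.2955
After 'pass': normaliser = 0.4·0.2316 + 0.7·0.4729 + 0.35·0.2955; P(plant 1) ≈ 0.1758, P(plant 2) ≈ 0.6280, P(plant 3) ≈ 0.1962
After 'pass': normaliser = 0.4·0.1758 + 0.7·0.6280 + 0.35·0.1962; P(plant 1) ≈ 0.1215, P(plant 2) ≈ 0.7598, P(plant 3) ≈ 0.1187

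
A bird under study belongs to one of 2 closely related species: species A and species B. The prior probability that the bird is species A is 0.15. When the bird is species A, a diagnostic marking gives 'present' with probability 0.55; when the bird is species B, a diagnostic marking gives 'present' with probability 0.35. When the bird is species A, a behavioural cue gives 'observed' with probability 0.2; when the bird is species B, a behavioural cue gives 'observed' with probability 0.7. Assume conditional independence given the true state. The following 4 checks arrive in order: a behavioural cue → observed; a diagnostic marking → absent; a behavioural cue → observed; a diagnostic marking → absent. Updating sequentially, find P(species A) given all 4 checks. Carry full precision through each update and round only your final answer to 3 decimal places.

Apply Bayes' rule sequentially, carrying P(species A) forward.
After a behavioural cue='observed': P(species A) = 0.2·0.1500 / (0.2·0.1500 + 0.7·0.8500) ≈ 0.0480
After a diagnostic marking='absent': P(species A) = 0.45·0.0480 / (0.45·0.0480 + 0.65·0.9520) ≈ 0.0337
After a behavioural cue='observed': P(species A) = 0.2·0.0337 / (0.2·0.0337 + 0.7·0.9663) ≈ 0.0099
After a diagnostic marking='absent': P(species A) = 0.45·0.0099 / (0.45·0.0099 + 0.65·0.9901) ≈ 0.0069

0.007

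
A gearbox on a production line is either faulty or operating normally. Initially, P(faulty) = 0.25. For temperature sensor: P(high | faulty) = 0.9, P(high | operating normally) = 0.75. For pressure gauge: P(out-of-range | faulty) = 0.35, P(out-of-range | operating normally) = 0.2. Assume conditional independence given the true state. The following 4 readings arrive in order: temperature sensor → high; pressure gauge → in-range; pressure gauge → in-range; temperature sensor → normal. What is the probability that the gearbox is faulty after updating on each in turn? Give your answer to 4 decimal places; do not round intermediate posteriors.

0.0955

After temperature sensor='high': P(faulty) = 0.9·0.2500 / (0.9·0.2500 + 0.75·0.7500) ≈ 0.2857
After pressure gauge='in-range': P(faulty) = 0.65·0.2857 / (0.65·0.2857 + 0.8·0.7143) ≈ 0.2453
After pressure gauge='in-range': P(faulty) = 0.65·0.2453 / (0.65·0.2453 + 0.8·0.7547) ≈ 0.2089
After temperature sensor='normal': P(faulty) = 0.1·0.2089 / (0.1·0.2089 + 0.25·0.7911) ≈ 0.0955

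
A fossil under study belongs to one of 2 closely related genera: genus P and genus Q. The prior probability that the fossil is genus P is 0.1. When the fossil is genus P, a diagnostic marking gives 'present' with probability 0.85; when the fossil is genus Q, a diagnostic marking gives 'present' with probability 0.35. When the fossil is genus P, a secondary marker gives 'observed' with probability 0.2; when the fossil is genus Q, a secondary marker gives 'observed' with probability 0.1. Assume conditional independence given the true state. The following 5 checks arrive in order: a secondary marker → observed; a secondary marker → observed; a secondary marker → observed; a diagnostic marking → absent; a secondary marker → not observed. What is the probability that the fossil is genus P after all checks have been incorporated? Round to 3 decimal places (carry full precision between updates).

0.154

After a secondary marker='observed': P(genus P) = 0.2·0.1000 / (0.2·0.1000 + 0.1·0.9000) ≈ 0.1818
After a secondary marker='observed': P(genus P) = 0.2·0.1818 / (0.2·0.1818 + 0.1·0.8182) ≈ 0.3077
After a secondary marker='observed': P(genus P) = 0.2·0.3077 / (0.2·0.3077 + 0.1·0.6923) ≈ 0.4706
After a diagnostic marking='absent': P(genus P) = 0.15·0.4706 / (0.15·0.4706 + 0.65·0.5294) ≈ 0.1702
After a secondary marker='not observed': P(genus P) = 0.8·0.1702 / (0.8·0.1702 + 0.9·0.8298) ≈ 0.1542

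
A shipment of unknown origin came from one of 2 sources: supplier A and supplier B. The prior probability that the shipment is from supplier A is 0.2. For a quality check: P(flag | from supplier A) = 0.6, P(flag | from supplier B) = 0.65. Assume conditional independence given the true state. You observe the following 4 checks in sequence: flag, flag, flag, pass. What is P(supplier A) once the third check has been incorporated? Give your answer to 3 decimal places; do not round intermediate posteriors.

0.164

Each posterior becomes the prior for the next update.
After 'flag': P(supplier A) = 0.6·0.2000 / (0.6·0.2000 + 0.65·0.8000) ≈ 0.1875
After 'flag': P(supplier A) = 0.6·0.1875 / (0.6·0.1875 + 0.65·0.8125) ≈ 0.1756
After 'flag': P(supplier A) = 0.6·0.1756 / (0.6·0.1756 + 0.65·0.8244) ≈ 0.1643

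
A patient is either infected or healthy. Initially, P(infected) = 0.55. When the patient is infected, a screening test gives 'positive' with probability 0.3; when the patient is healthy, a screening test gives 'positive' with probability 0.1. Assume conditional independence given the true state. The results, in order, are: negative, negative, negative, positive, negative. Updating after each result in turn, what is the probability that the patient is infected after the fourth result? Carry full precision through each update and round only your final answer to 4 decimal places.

Apply Bayes' rule sequentially, carrying P(infected) forward.
After 'negative': P(infected) = 0.7·0.5500 / (0.7·0.5500 + 0.9·0.4500) ≈ 0.4873
After 'negative': P(infected) = 0.7·0.4873 / (0.7·0.4873 + 0.9·0.5127) ≈ 0.4251
After 'negative': P(infected) = 0.7·0.4251 / (0.7·0.4251 + 0.9·0.5749) ≈ 0.3651
After 'positive': P(infected) = 0.3·0.3651 / (0.3·0.3651 + 0.1·0.6349) ≈ 0.6331

0.6331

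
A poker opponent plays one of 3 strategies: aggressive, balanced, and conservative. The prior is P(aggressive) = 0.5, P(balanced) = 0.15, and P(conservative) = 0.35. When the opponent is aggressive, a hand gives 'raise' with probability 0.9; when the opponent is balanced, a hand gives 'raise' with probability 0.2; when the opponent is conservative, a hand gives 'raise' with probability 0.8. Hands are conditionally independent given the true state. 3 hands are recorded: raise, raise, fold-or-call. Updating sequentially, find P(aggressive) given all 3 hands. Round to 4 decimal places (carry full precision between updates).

Apply Bayes' rule sequentially, carrying P(aggressive) forward.
After 'raise': normaliser = 0.9·0.5000 + 0.2·0.1500 + 0.8·0.3500; P(aggressive) ≈ 0.5921, P(balanced) ≈ 0.0395, P(conservative) ≈ 0.3684
After 'raise': normaliser = 0.9·0.5921 + 0.2·0.0395 + 0.8·0.3684; P(aggressive) ≈ 0.6378, P(balanced) ≈ 0.0094, P(conservative) ≈ 0.3528
After 'fold-or-call': normaliser = 0.1·0.6378 + 0.8·0.0094 + 0.2·0.3528; P(aggressive) ≈ 0.4495, P(balanced) ≈ 0.0533, P(conservative) ≈ 0.4972

0.4495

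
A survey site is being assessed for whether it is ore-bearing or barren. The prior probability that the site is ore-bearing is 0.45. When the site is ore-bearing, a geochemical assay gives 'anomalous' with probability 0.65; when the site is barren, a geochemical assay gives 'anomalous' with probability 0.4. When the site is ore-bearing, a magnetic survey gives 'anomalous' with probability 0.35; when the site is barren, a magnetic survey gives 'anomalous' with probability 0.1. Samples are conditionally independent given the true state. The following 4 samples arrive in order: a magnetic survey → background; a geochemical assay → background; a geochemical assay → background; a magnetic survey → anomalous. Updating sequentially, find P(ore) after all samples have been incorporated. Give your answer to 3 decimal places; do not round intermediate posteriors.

0.413

After a magnetic survey='background': P(ore) = 0.65·0.4500 / (0.65·0.4500 + 0.9·0.5500) ≈ 0.3714
After a geochemical assay='background': P(ore) = 0.35·0.3714 / (0.35·0.3714 + 0.6·0.6286) ≈ 0.2563
After a geochemical assay='background': P(ore) = 0.35·0.2563 / (0.35·0.2563 + 0.6·0.7437) ≈ 0.1674
After a magnetic survey='anomalous': P(ore) = 0.35·0.1674 / (0.35·0.1674 + 0.1·0.8326) ≈ 0.4131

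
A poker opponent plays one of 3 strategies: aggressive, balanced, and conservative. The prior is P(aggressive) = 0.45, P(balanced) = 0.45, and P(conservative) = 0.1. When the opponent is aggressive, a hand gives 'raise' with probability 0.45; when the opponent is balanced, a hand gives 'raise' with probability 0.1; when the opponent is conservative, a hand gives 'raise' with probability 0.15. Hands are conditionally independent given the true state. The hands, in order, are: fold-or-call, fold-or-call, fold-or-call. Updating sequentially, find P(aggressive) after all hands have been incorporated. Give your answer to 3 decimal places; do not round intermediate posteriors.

Apply Bayes' rule sequentially, carrying P(aggressive) forward.
After 'fold-or-call': normaliser = 0.55·0.4500 + 0.9·0.4500 + 0.85·0.1000; P(aggressive) ≈ 0.3356, P(balanced) ≈ 0.5492, P(conservative) ≈ 0.1153
After 'fold-or-call': normaliser = 0.55·0.3356 + 0.9·0.5492 + 0.85·0.1153; P(aggressive) ≈ 0.2376, P(balanced) ≈ 0.6363, P(conservative) ≈ 0.1261
After 'fold-or-call': normaliser = 0.55·0.2376 + 0.9·0.6363 + 0.85·0.1261; P(aggressive) ≈ 0.1612, P(balanced) ≈ 0.7065, P(conservative) ≈ 0.1323

0.161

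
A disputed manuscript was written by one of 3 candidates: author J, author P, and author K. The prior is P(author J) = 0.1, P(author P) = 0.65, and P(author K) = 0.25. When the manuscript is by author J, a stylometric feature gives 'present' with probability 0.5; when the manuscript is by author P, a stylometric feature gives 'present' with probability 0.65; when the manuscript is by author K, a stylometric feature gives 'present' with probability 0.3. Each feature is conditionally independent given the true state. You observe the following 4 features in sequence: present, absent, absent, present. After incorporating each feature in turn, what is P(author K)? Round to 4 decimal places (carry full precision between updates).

0.2165

Apply Bayes' rule sequentially, carrying P(author K) forward.
After 'present': normaliser = 0.5·0.1000 + 0.65·0.6500 + 0.3·0.2500; P(author J) ≈ 0.0913, P(author P) ≈ 0.7717, P(author K) ≈ 0.1370
After 'absent': normaliser = 0.5·0.0913 + 0.35·0.7717 + 0.7·0.1370; P(author J) ≈ 0.1109, P(author P) ≈ 0.6561, P(author K) ≈ 0.2329
After 'absent': normaliser = 0.5·0.1109 + 0.35·0.6561 + 0.7·0.2329; P(author J) ≈ 0.1238, P(author P) ≈ 0.5124, P(author K) ≈ 0.3638
After 'present': normaliser = 0.5·0.1238 + 0.65·0.5124 + 0.3·0.3638; P(author J) ≈ 0.1227, P(author P) ≈ 0.6607, P(author K) ≈ 0.2165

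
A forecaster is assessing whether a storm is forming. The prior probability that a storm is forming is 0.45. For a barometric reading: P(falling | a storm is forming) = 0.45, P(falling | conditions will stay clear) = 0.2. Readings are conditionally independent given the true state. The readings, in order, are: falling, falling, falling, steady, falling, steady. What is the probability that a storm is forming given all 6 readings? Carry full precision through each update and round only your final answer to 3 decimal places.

0.908

After 'falling': P(storm) = 0.45·0.4500 / (0.45·0.4500 + 0.2·0.5500) ≈ 0.6480
After 'falling': P(storm) = 0.45·0.6480 / (0.45·0.6480 + 0.2·0.3520) ≈ 0.8055
After 'falling': P(storm) = 0.45·0.8055 / (0.45·0.8055 + 0.2·0.1945) ≈ 0.9031
After 'steady': P(storm) = 0.55·0.9031 / (0.55·0.9031 + 0.8·0.0969) ≈ 0.8650
After 'falling': P(storm) = 0.45·0.8650 / (0.45·0.8650 + 0.2·0.1350) ≈ 0.9351
After 'steady': P(storm) = 0.55·0.9351 / (0.55·0.9351 + 0.8·0.0649) ≈ 0.9084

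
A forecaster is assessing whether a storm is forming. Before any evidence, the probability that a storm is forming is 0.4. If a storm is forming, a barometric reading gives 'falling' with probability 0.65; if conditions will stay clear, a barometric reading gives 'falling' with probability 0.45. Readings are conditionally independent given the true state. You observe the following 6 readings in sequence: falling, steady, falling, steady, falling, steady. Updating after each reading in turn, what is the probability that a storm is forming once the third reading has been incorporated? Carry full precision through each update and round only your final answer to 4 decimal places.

0.4695

After 'falling': P(storm) = 0.65·0.4000 / (0.65·0.4000 + 0.45·0.6000) ≈ 0.4906
After 'steady': P(storm) = 0.35·0.4906 / (0.35·0.4906 + 0.55·0.5094) ≈ 0.3800
After 'falling': P(storm) = 0.65·0.3800 / (0.65·0.3800 + 0.45·0.6200) ≈ 0.4695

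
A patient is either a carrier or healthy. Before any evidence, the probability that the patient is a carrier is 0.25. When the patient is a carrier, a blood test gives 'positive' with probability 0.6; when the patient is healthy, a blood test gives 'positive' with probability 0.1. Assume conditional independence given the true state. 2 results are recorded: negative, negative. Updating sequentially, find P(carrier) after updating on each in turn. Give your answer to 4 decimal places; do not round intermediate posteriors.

After 'negative': P(carrier) = 0.4·0.2500 / (0.4·0.2500 + 0.9·0.7500) ≈ 0.1290
After 'negative': P(carrier) = 0.4·0.1290 / (0.4·0.1290 + 0.9·0.8710) ≈ 0.0618

0.0618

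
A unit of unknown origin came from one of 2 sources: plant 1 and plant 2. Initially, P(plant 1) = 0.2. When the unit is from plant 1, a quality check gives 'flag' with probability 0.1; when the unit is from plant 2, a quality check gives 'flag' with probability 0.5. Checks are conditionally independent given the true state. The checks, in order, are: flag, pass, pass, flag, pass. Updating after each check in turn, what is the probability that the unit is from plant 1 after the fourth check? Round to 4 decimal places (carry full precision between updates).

After 'flag': P(plant 1) = 0.1·0.2000 / (0.1·0.2000 + 0.5·0.8000) ≈ 0.0476
After 'pass': P(plant 1) = 0.9·0.0476 / (0.9·0.0476 + 0.5·0.9524) ≈ 0.0826
After 'pass': P(plant 1) = 0.9·0.0826 / (0.9·0.0826 + 0.5·0.9174) ≈ 0.1394
After 'flag': P(plant 1) = 0.1·0.1394 / (0.1·0.1394 + 0.5·0.8606) ≈ 0.0314

0.0314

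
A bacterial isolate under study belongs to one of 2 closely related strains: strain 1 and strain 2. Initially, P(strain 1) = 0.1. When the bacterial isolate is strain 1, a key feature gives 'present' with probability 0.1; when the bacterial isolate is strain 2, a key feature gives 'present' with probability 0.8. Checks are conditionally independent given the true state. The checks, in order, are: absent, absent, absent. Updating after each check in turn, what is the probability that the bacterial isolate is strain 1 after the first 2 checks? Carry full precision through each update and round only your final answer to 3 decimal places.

0.692

After 'absent': P(strain 1) = 0.9·0.1000 / (0.9·0.1000 + 0.2·0.9000) ≈ 0.3333
After 'absent': P(strain 1) = 0.9·0.3333 / (0.9·0.3333 + 0.2·0.6667) ≈ 0.6923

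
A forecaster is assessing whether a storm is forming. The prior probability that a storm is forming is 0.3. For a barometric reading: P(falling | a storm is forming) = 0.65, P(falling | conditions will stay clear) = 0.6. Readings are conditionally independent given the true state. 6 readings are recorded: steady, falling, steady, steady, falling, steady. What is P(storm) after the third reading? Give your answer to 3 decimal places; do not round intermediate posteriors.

After 'steady': P(storm) = 0.35·0.3000 / (0.35·0.3000 + 0.4·0.7000) ≈ 0.2727
After 'falling': P(storm) = 0.65·0.2727 / (0.65·0.2727 + 0.6·0.7273) ≈ 0.2889
After 'steady': P(storm) = 0.35·0.2889 / (0.35·0.2889 + 0.4·0.7111) ≈ 0.2622

0.262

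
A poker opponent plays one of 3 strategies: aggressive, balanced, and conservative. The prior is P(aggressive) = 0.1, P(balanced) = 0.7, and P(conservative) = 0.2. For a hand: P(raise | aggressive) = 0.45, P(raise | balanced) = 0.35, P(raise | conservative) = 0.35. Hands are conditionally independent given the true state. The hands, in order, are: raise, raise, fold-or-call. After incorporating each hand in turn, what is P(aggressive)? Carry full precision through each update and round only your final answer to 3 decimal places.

Each posterior becomes the prior for the next update.
After 'raise': normaliser = 0.45·0.1000 + 0.35·0.7000 + 0.35·0.2000; P(aggressive) ≈ 0.1250, P(balanced) ≈ 0.6806, P(conservative) ≈ 0.1944
After 'raise': normaliser = 0.45·0.1250 + 0.35·0.6806 + 0.35·0.1944; P(aggressive) ≈ 0.1552, P(balanced) ≈ 0.6571, P(conservative) ≈ 0.1877
After 'fold-or-call': normaliser = 0.55·0.1552 + 0.65·0.6571 + 0.65·0.1877; P(aggressive) ≈ 0.1345, P(balanced) ≈ 0.6732, P(conservative) ≈ 0.1923

0.135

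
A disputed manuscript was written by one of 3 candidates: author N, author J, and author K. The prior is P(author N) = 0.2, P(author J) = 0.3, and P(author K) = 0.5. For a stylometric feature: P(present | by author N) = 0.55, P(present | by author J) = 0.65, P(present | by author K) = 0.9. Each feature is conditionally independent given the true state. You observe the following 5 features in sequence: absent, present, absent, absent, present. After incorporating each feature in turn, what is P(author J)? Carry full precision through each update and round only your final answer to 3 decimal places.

Each posterior becomes the prior for the next update.
After 'absent': normaliser = 0.45·0.2000 + 0.35·0.3000 + 0.1·0.5000; P(author N) ≈ 0.3673, P(author J) ≈ 0.4286, P(author K) ≈ 0.2041
After 'present': normaliser = 0.55·0.3673 + 0.65·0.4286 + 0.9·0.2041; P(author N) ≈ 0.3041, P(author J) ≈ 0.4194, P(author K) ≈ 0.2765
After 'absent': normaliser = 0.45·0.3041 + 0.35·0.4194 + 0.1·0.2765; P(author N) ≈ 0.4397, P(author J) ≈ 0.4715, P(author K) ≈ 0.0888
After 'absent': normaliser = 0.45·0.4397 + 0.35·0.4715 + 0.1·0.0888; P(author N) ≈ 0.5322, P(author J) ≈ 0.4439, P(author K) ≈ 0.0239
After 'present': normaliser = 0.55·0.5322 + 0.65·0.4439 + 0.9·0.0239; P(author N) ≈ 0.4856, P(author J) ≈ 0.4787, P(author K) ≈ 0.0357

0.479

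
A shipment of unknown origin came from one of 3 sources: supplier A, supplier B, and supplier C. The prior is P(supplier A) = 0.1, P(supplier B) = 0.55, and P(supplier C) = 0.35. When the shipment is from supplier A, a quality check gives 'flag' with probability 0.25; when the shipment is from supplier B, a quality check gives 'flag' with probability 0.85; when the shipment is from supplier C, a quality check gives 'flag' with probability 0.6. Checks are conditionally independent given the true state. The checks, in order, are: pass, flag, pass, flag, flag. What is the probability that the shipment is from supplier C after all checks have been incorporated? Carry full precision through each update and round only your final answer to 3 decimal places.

0.588

After 'pass': normaliser = 0.75·0.1000 + 0.15·0.5500 + 0.4·0.3500; P(supplier A) ≈ 0.2521, P(supplier B) ≈ 0.2773, P(supplier C) ≈ 0.4706
After 'flag': normaliser = 0.25·0.2521 + 0.85·0.2773 + 0.6·0.4706; P(supplier A) ≈ 0.1085, P(supplier B) ≈ 0.4056, P(supplier C) ≈ 0.4859
After 'pass': normaliser = 0.75·0.1085 + 0.15·0.4056 + 0.4·0.4859; P(supplier A) ≈ 0.2417, P(supplier B) ≈ 0.1808, P(supplier C) ≈ 0.5775
After 'flag': normaliser = 0.25·0.2417 + 0.85·0.1808 + 0.6·0.5775; P(supplier A) ≈ 0.1078, P(supplier B) ≈ 0.2741, P(supplier C) ≈ 0.6181
After 'flag': normaliser = 0.25·0.1078 + 0.85·0.2741 + 0.6·0.6181; P(supplier A) ≈ 0.0427, P(supplier B) ≈ 0.3694, P(supplier C) ≈ 0.5879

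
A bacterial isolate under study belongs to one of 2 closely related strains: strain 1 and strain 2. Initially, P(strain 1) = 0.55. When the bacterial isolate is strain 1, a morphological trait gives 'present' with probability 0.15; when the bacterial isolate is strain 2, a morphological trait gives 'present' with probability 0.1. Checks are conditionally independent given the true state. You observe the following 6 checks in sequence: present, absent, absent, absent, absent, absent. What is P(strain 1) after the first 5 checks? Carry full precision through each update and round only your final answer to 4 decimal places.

After 'present': P(strain 1) = 0.15·0.5500 / (0.15·0.5500 + 0.1·0.4500) ≈ 0.6471
After 'absent': P(strain 1) = 0.85·0.6471 / (0.85·0.6471 + 0.9·0.3529) ≈ 0.6339
After 'absent': P(strain 1) = 0.85·0.6339 / (0.85·0.6339 + 0.9·0.3661) ≈ 0.6205
After 'absent': P(strain 1) = 0.85·0.6205 / (0.85·0.6205 + 0.9·0.3795) ≈ 0.6070
After 'absent': P(strain 1) = 0.85·0.6070 / (0.85·0.6070 + 0.9·0.3930) ≈ 0.5933

0.5933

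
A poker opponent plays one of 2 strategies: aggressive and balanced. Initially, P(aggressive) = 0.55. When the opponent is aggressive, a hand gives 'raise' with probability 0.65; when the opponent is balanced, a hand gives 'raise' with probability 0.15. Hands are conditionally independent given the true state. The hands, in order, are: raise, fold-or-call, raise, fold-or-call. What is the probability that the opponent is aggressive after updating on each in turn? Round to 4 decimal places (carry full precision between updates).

0.7956

Apply Bayes' rule sequentially, carrying P(aggressive) forward.
After 'raise': P(aggressive) = 0.65·0.5500 / (0.65·0.5500 + 0.15·0.4500) ≈ 0.8412
After 'fold-or-call': P(aggressive) = 0.35·0.8412 / (0.35·0.8412 + 0.85·0.1588) ≈ 0.6856
After 'raise': P(aggressive) = 0.65·0.6856 / (0.65·0.6856 + 0.15·0.3144) ≈ 0.9043
After 'fold-or-call': P(aggressive) = 0.35·0.9043 / (0.35·0.9043 + 0.85·0.0957) ≈ 0.7956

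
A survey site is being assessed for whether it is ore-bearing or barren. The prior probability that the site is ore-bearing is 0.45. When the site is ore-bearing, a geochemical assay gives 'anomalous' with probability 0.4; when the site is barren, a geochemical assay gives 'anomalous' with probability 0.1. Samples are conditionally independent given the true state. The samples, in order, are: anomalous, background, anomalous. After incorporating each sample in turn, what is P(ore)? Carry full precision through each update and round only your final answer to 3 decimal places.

0.897

Each posterior becomes the prior for the next update.
After 'anomalous': P(ore) = 0.4·0.4500 / (0.4·0.4500 + 0.1·0.5500) ≈ 0.7660
After 'background': P(ore) = 0.6·0.7660 / (0.6·0.7660 + 0.9·0.2340) ≈ 0.6857
After 'anomalous': P(ore) = 0.4·0.6857 / (0.4·0.6857 + 0.1·0.3143) ≈ 0.8972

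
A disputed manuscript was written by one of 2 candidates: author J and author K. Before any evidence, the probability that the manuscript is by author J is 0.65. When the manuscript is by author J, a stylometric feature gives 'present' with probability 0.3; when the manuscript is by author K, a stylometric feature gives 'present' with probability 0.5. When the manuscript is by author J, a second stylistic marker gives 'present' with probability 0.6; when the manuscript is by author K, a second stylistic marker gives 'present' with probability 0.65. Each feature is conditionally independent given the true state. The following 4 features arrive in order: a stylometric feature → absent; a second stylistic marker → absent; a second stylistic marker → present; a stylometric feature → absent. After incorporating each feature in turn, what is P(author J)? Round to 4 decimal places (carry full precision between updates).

0.7934

Apply Bayes' rule sequentially, carrying P(author J) forward.
After a stylometric feature='absent': P(author J) = 0.7·0.6500 / (0.7·0.6500 + 0.5·0.3500) ≈ 0.7222
After a second stylistic marker='absent': P(author J) = 0.4·0.7222 / (0.4·0.7222 + 0.35·0.2778) ≈ 0.7482
After a second stylistic marker='present': P(author J) = 0.6·0.7482 / (0.6·0.7482 + 0.65·0.2518) ≈ 0.7328
After a stylometric feature='absent': P(author J) = 0.7·0.7328 / (0.7·0.7328 + 0.5·0.2672) ≈ 0.7934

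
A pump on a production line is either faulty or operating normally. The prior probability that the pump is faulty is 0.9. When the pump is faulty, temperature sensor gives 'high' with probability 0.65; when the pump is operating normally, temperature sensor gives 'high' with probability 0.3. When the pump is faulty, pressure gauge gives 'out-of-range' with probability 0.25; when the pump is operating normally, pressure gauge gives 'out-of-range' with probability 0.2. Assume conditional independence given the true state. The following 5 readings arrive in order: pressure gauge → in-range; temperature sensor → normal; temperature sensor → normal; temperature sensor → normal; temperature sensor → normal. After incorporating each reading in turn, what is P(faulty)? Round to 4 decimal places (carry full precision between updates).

0.3453

After pressure gauge='in-range': P(faulty) = 0.75·0.9000 / (0.75·0.9000 + 0.8·0.1000) ≈ 0.8940
After temperature sensor='normal': P(faulty) = 0.35·0.8940 / (0.35·0.8940 + 0.7·0.1060) ≈ 0.8084
After temperature sensor='normal': P(faulty) = 0.35·0.8084 / (0.35·0.8084 + 0.7·0.1916) ≈ 0.6784
After temperature sensor='normal': P(faulty) = 0.35·0.6784 / (0.35·0.6784 + 0.7·0.3216) ≈ 0.5133
After temperature sensor='normal': P(faulty) = 0.35·0.5133 / (0.35·0.5133 + 0.7·0.4867) ≈ 0.3453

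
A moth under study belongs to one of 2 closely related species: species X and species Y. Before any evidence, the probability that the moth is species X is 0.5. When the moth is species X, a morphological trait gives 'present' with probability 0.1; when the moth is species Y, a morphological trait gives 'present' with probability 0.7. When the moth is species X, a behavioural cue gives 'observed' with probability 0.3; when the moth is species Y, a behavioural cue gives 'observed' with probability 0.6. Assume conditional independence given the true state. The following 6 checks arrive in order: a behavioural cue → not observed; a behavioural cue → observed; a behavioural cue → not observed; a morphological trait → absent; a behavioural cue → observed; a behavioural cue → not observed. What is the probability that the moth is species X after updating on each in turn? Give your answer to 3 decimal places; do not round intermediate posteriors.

After a behavioural cue='not observed': P(species X) = 0.7·0.5000 / (0.7·0.5000 + 0.4·0.5000) ≈ 0.6364
After a behavioural cue='observed': P(species X) = 0.3·0.6364 / (0.3·0.6364 + 0.6·0.3636) ≈ 0.4667
After a behavioural cue='not observed': P(species X) = 0.7·0.4667 / (0.7·0.4667 + 0.4·0.5333) ≈ 0.6049
After a morphological trait='absent': P(species X) = 0.9·0.6049 / (0.9·0.6049 + 0.3·0.3951) ≈ 0.8212
After a behavioural cue='observed': P(species X) = 0.3·0.8212 / (0.3·0.8212 + 0.6·0.1788) ≈ 0.6967
After a behavioural cue='not observed': P(species X) = 0.7·0.6967 / (0.7·0.6967 + 0.4·0.3033) ≈ 0.8008

0.801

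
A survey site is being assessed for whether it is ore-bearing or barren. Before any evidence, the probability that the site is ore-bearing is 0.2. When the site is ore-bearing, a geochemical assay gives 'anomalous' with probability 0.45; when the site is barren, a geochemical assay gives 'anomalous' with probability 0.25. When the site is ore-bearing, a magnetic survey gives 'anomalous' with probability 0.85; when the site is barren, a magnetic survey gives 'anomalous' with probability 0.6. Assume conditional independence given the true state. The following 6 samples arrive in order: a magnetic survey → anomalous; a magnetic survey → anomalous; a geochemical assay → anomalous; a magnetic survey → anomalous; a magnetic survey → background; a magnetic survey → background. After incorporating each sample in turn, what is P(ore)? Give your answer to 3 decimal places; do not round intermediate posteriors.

0.152

After a magnetic survey='anomalous': P(ore) = 0.85·0.2000 / (0.85·0.2000 + 0.6·0.8000) ≈ 0.2615
After a magnetic survey='anomalous': P(ore) = 0.85·0.2615 / (0.85·0.2615 + 0.6·0.7385) ≈ 0.3341
After a geochemical assay='anomalous': P(ore) = 0.45·0.3341 / (0.45·0.3341 + 0.25·0.6659) ≈ 0.4745
After a magnetic survey='anomalous': P(ore) = 0.85·0.4745 / (0.85·0.4745 + 0.6·0.5255) ≈ 0.5613
After a magnetic survey='background': P(ore) = 0.15·0.5613 / (0.15·0.5613 + 0.4·0.4387) ≈ 0.3242
After a magnetic survey='background': P(ore) = 0.15·0.3242 / (0.15·0.3242 + 0.4·0.6758) ≈ 0.1525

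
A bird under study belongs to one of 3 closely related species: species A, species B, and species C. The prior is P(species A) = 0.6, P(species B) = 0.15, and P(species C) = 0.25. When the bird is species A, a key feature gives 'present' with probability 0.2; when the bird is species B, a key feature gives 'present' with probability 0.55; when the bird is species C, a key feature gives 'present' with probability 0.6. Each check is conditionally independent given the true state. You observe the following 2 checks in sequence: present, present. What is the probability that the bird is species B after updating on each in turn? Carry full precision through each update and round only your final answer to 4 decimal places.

0.2847

After 'present': normaliser = 0.2·0.6000 + 0.55·0.1500 + 0.6·0.2500; P(species A) ≈ 0.3404, P(species B) ≈ 0.2340, P(species C) ≈ 0.4255
After 'present': normaliser = 0.2·0.3404 + 0.55·0.2340 + 0.6·0.4255; P(species A) ≈ 0.1506, P(species B) ≈ 0.2847, P(species C) ≈ 0.5647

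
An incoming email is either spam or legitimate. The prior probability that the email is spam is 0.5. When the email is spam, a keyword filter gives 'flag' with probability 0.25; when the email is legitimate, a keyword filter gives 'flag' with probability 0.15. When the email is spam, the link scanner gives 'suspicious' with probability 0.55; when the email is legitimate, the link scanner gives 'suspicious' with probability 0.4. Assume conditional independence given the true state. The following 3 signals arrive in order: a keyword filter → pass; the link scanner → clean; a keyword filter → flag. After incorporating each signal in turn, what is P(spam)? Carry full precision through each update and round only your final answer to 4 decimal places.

After a keyword filter='pass': P(spam) = 0.75·0.5000 / (0.75·0.5000 + 0.85·0.5000) ≈ 0.4688
After the link scanner='clean': P(spam) = 0.45·0.4688 / (0.45·0.4688 + 0.6·0.5312) ≈ 0.3982
After a keyword filter='flag': P(spam) = 0.25·0.3982 / (0.25·0.3982 + 0.15·0.6018) ≈ 0.5245

0.5245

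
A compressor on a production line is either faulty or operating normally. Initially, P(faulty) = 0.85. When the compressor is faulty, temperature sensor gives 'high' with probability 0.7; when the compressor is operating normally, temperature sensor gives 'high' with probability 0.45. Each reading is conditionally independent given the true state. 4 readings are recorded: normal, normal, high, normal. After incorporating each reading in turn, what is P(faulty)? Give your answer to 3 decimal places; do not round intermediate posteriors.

After 'normal': P(faulty) = 0.3·0.8500 / (0.3·0.8500 + 0.55·0.1500) ≈ 0.7556
After 'normal': P(faulty) = 0.3·0.7556 / (0.3·0.7556 + 0.55·0.2444) ≈ 0.6277
After 'high': P(faulty) = 0.7·0.6277 / (0.7·0.6277 + 0.45·0.3723) ≈ 0.7240
After 'normal': P(faulty) = 0.3·0.7240 / (0.3·0.7240 + 0.55·0.2760) ≈ 0.5886

0.589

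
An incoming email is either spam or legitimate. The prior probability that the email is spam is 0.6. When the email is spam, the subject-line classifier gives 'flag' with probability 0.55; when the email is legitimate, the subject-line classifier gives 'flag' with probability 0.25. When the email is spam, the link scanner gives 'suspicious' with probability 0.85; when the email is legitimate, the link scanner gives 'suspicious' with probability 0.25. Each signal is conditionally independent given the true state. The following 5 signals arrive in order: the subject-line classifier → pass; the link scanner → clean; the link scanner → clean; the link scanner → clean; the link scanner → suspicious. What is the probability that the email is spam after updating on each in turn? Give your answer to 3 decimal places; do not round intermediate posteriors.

0.024

After the subject-line classifier='pass': P(spam) = 0.45·0.6000 / (0.45·0.6000 + 0.75·0.4000) ≈ 0.4737
After the link scanner='clean': P(spam) = 0.15·0.4737 / (0.15·0.4737 + 0.75·0.5263) ≈ 0.1525
After the link scanner='clean': P(spam) = 0.15·0.1525 / (0.15·0.1525 + 0.75·0.8475) ≈ 0.0347
After the link scanner='clean': P(spam) = 0.15·0.0347 / (0.15·0.0347 + 0.75·0.9653) ≈ 0.0071
After the link scanner='suspicious': P(spam) = 0.85·0.0071 / (0.85·0.0071 + 0.25·0.9929) ≈ 0.0239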